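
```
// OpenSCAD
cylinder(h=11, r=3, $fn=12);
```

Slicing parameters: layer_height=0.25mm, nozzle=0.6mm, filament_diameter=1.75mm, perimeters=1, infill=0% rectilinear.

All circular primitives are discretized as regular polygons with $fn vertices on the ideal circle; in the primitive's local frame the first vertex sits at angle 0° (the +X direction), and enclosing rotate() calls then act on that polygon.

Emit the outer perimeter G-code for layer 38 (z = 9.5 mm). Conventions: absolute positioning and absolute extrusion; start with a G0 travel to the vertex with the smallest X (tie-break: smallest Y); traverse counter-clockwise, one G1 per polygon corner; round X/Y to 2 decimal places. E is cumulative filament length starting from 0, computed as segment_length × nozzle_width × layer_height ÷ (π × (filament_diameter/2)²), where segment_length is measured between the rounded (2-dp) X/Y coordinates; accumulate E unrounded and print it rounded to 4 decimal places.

G0 X-3.00 Y0.00 Z9.50
G1 X-2.60 Y-1.50 E0.0968
G1 X-1.50 Y-2.60 E0.1938
G1 X0.00 Y-3.00 E0.2906
G1 X1.50 Y-2.60 E0.3875
G1 X2.60 Y-1.50 E0.4845
G1 X3.00 Y0.00 E0.5813
G1 X2.60 Y1.50 E0.6781
G1 X1.50 Y2.60 E0.7751
G1 X0.00 Y3.00 E0.8719
G1 X-1.50 Y2.60 E0.9687
G1 X-2.60 Y1.50 E1.0657
G1 X-3.00 Y0.00 E1.1626

At z = 9.5 mm: the r=3 cylinder gives a regular 12-gon of circumradius 3 (constant along its height). The outline is a single polygon with 12 vertices. Extrusion per mm of travel: 0.6 × 0.25 / (π × 0.875²) = 0.062363. Accumulating E over each segment gives final E = 1.1626.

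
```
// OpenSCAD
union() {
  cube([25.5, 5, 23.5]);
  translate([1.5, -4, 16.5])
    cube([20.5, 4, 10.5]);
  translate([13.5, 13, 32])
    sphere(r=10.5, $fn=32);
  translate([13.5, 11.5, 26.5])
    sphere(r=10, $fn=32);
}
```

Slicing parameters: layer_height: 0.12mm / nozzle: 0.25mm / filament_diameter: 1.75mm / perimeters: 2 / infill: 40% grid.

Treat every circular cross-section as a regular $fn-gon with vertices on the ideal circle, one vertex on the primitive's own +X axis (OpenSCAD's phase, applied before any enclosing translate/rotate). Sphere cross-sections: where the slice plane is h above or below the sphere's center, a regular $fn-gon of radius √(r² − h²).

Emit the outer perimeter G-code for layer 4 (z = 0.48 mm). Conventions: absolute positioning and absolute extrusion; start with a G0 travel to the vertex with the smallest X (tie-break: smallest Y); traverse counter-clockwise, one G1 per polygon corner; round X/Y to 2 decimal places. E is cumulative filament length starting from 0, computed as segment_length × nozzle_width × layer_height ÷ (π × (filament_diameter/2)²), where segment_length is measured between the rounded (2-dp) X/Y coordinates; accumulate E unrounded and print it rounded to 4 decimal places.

G0 X0.00 Y0.00 Z0.48
G1 X25.50 Y0.00 E0.3181
G1 X25.50 Y5.00 E0.3804
G1 X0.00 Y5.00 E0.6985
G1 X0.00 Y0.00 E0.7608

At z = 0.48 mm: the cube is present — its section is the full 25.5×5 rectangle; the cube at (1.5, -4) is not intersected at this z (z outside [16.5, 27]); the sphere at (13.5, 13) is absent (|z−center|=31.520 > r=10.5); the sphere at (13.5, 11.5) is absent (|z−center|=26.020 > r=10); Taking the union: only the 25.5×5 cube is present, so the union is just that shape — 1 connected region. The outline is a single polygon with 4 vertices. Extrusion per mm of travel: 0.25 × 0.12 / (π × 0.875²) = 0.012473. Accumulating E over each segment gives final E = 0.7608.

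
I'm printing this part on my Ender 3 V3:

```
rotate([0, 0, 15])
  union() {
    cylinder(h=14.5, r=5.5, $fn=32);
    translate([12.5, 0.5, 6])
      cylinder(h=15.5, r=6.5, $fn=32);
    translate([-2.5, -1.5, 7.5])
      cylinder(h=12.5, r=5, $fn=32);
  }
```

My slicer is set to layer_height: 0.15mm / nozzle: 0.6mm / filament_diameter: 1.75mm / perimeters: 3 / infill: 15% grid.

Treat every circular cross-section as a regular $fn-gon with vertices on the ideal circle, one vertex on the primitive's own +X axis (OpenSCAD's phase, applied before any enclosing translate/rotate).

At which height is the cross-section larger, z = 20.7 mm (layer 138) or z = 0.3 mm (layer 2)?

layer 138 (z = 20.7 mm)

Layer 138 (z = 20.7): the cylinder does not reach this height (z outside [0, 14.5]); the cylinder at (12.5, 0.5): section is a regular 32-gon, circumradius r=6.5 (area = (32/2)·6.500²·sin(360°/32) = 131.88 mm²); the cylinder at (-2.5, -1.5) is absent (z outside [7.5, 20]); Merging all regions: only the r=6.5 cylinder at (12.5, 0.5) is present, so the union is just that shape — area = 131.88 mm²; (whole slice rotated 15° about Z — lengths, areas and connectivity unchanged). So its area = 131.88 mm². Layer 2 (z = 0.3): the r=5.5 cylinder gives a regular 32-gon of circumradius 5.5 (constant along its height) (area = (32/2)·5.500²·sin(360°/32) = 94.42 mm²); the cylinder at (12.5, 0.5) does not reach this height (z outside [6, 21.5]); the cylinder at (-2.5, -1.5) does not reach this height (z outside [7.5, 20]); Combining (union): only the r=5.5 cylinder is present, so the union is just that shape — area = 94.42 mm²; (rotated 15° about Z; rotation is an isometry so areas/perimeters/island counts are preserved). So its area = 94.42 mm². Layer 138 is larger (131.88 vs 94.42 mm²).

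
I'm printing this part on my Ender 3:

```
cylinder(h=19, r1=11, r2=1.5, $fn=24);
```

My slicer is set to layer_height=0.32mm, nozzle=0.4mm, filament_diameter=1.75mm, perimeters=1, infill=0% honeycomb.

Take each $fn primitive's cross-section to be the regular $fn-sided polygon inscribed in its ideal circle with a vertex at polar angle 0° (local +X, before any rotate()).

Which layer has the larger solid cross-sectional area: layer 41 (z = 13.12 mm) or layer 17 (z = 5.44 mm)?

Layer 41 (z = 13.12): the cone: at t=0.691 of its height the radius interpolates to r₁+(r₂−r₁)t = 4.440, giving a regular 24-gon of that circumradius (area = (24/2)·4.440²·sin(360°/24) = 61.23 mm²). So its area = 61.23 mm². Layer 17 (z = 5.44): the cone: at t=0.286 of its height the radius interpolates to r₁+(r₂−r₁)t = 8.280, giving a regular 24-gon of that circumradius (area = (24/2)·8.280²·sin(360°/24) = 212.93 mm²). So its area = 212.93 mm². Layer 17 is larger (212.93 vs 61.23 mm²).

layer 17 (z = 5.44 mm)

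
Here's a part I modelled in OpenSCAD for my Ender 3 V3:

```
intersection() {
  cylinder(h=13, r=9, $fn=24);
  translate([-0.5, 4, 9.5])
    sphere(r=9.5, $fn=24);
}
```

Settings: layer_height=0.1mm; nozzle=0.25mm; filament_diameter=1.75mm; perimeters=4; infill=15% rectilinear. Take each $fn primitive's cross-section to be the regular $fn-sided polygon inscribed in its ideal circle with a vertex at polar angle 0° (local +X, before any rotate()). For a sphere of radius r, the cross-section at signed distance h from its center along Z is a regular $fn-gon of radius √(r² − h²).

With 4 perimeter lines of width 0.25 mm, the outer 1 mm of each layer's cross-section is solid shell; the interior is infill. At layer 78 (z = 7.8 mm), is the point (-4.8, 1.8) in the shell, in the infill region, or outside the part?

infill

At z = 7.8 mm: the r=9 cylinder contributes a regular 24-gon of circumradius 9; the r=9.5 sphere at (-0.5, 4) slices to a regular 24-gon of circumradius 9.347 (√(r²−h²) with h=1.7 from center); After intersecting: the r=9.5 sphere at (-0.5, 4) partially overlaps the r=9 cylinder; clipping to the common part keeps 188.25 mm² — 1 connected region. Overall, the cross-section is a single solid region. The nearest boundary edge runs (-8.69, 2.33)→(-7.79, 4.50); distance from the point to it = 3.80 mm. The point is inside the cross-section and 3.80 mm from the nearest boundary — more than the 1 mm shell width (4 × 0.25), so it's in the infill interior.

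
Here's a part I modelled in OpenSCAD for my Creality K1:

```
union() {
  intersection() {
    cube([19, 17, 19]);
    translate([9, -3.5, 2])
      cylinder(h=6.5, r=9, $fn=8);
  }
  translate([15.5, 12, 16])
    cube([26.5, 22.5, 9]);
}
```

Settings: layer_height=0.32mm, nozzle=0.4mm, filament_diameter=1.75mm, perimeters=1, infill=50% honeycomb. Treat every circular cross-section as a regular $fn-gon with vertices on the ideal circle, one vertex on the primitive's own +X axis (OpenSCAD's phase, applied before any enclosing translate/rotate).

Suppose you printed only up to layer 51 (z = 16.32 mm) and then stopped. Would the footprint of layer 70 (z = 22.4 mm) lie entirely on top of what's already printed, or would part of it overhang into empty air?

entirely on top

Compare the two slices. At z = 16.32: the 19×17 cube contributes its full rectangle (area 323.00 mm²); the cylinder at (9, -3.5) does not reach this height (z outside [2, 8.5]); Taking the intersection: at least one operand is absent at this height, so nothing remains; the 26.5×22.5 cube at (15.5, 12) contributes its full rectangle (area 596.25 mm²); Taking the union: only the 26.5×22.5 cube at (15.5, 12) is present, so the union is just that shape — area = 596.25 mm². At z = 22.4: the cube does not reach this height (z outside [0, 19]); the cylinder at (9, -3.5) is absent (z outside [2, 8.5]); Keeping only the common overlap: at least one operand is absent at this height, so nothing remains; the cube at (15.5, 12) (footprint 26.5×22.5) is included at this height (area 596.25 mm²); Taking the union: only the 26.5×22.5 cube at (15.5, 12) is present, so the union is just that shape — area = 596.25 mm². Checking containment: the cross-section at z = 22.4 is a subset of the cross-section at z = 16.32.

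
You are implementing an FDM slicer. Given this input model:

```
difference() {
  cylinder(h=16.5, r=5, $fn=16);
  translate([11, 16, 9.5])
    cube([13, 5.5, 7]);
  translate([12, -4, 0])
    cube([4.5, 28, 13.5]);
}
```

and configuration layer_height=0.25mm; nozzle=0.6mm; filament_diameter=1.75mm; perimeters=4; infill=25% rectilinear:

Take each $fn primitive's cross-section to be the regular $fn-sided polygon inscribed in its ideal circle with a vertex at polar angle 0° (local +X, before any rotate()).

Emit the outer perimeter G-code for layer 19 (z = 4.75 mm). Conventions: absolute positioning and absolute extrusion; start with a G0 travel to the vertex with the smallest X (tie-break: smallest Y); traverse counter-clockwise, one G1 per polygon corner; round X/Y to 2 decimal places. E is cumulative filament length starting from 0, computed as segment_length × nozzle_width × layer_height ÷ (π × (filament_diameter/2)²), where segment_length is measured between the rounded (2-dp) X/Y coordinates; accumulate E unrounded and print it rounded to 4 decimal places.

At z = 4.75 mm: the r=5 cylinder contributes a regular 16-gon of circumradius 5; the cube at (11, 16) is not intersected at this z (z outside [9.5, 16.5]); the cube at (12, -4) is present — its section is the full 4.5×28 rectangle; Taking the first minus the rest: starting from the r=5 cylinder, the 4.5×28 cube at (12, -4) misses the remaining region (no effect) — 1 connected region. The outline is a single polygon with 16 vertices. Extrusion per mm of travel: 0.6 × 0.25 / (π × 0.875²) = 0.062363. Accumulating E over each segment gives final E = 1.9471.

G0 X-5.00 Y0.00 Z4.75
G1 X-4.62 Y-1.91 E0.1214
G1 X-3.54 Y-3.54 E0.2434
G1 X-1.91 Y-4.62 E0.3653
G1 X0.00 Y-5.00 E0.4868
G1 X1.91 Y-4.62 E0.6082
G1 X3.54 Y-3.54 E0.7302
G1 X4.62 Y-1.91 E0.8521
G1 X5.00 Y0.00 E0.9735
G1 X4.62 Y1.91 E1.0950
G1 X3.54 Y3.54 E1.2169
G1 X1.91 Y4.62 E1.3389
G1 X0.00 Y5.00 E1.4603
G1 X-1.91 Y4.62 E1.5818
G1 X-3.54 Y3.54 E1.7037
G1 X-4.62 Y1.91 E1.8256
G1 X-5.00 Y0.00 E1.9471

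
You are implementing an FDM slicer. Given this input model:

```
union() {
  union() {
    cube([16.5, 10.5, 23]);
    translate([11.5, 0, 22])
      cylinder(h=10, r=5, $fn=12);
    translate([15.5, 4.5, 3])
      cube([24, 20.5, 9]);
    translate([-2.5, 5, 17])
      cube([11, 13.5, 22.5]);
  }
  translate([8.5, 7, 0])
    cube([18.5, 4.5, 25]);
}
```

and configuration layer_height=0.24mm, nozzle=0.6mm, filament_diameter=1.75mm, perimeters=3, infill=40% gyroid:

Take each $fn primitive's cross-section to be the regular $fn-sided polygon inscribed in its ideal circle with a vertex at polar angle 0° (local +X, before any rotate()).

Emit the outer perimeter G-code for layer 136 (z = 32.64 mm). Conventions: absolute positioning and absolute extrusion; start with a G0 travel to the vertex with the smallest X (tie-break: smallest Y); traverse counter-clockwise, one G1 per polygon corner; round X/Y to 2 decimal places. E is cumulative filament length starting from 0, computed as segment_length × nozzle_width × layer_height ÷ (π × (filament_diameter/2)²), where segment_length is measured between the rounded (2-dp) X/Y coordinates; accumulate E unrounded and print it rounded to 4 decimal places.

G0 X-2.50 Y5.00 Z32.64
G1 X8.50 Y5.00 E0.6586
G1 X8.50 Y18.50 E1.4668
G1 X-2.50 Y18.50 E2.1253
G1 X-2.50 Y5.00 E2.9335

At z = 32.64 mm: the cube is not intersected at this z (z outside [0, 23]); the cylinder at (11.5, 0) is absent (z outside [22, 32]); the cube at (15.5, 4.5) is absent (z outside [3, 12]); the cube at (-2.5, 5) is present — its section is the full 11×13.5 rectangle; Merging all regions: only the 11×13.5 cube at (-2.5, 5) is present, so the union is just that shape — 1 connected region; the cube at (8.5, 7) is absent (z outside [0, 25]); Combining (union): only that combined region is present, so the union is just that shape — 1 connected region. The outline is a single polygon with 4 vertices. Extrusion per mm of travel: 0.6 × 0.24 / (π × 0.875²) = 0.059868. Accumulating E over each segment gives final E = 2.9335.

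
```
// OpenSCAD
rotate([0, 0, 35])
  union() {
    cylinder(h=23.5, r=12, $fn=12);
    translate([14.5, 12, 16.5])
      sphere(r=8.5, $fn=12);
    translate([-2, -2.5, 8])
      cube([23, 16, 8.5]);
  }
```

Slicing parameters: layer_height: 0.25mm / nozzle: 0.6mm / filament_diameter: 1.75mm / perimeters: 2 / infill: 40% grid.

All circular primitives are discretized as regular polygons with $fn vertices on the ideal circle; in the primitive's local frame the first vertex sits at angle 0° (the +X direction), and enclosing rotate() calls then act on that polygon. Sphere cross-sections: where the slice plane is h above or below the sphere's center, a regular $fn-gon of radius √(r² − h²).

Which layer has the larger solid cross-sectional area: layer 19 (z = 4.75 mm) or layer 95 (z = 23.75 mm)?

Layer 19 (z = 4.75): the r=12 cylinder contributes a regular 12-gon of circumradius 12 (area = (12/2)·12.000²·sin(360°/12) = 432.00 mm²); the sphere at (14.5, 12) is not intersected at this z (|z−center|=11.750 > r=8.5); the cube at (-2, -2.5) is absent (z outside [8, 16.5]); Taking the union: only the r=12 cylinder is present, so the union is just that shape — area = 432.00 mm²; (whole slice rotated 35° about Z — lengths, areas and connectivity unchanged). So its area = 432.00 mm². Layer 95 (z = 23.75): the cylinder is not intersected at this z (z outside [0, 23.5]); the sphere at (14.5, 12): section is a regular 12-gon, circumradius = √(r²−h²) = √(8.5²−7.25²) = 4.437 (area = (12/2)·4.437²·sin(360°/12) = 59.06 mm²); the cube at (-2, -2.5) does not reach this height (z outside [8, 16.5]); Merging all regions: only the r=8.5 sphere at (14.5, 12) is present, so the union is just that shape — area = 59.06 mm²; (rotated 35° about Z; rotation is an isometry so areas/perimeters/island counts are preserved). So its area = 59.06 mm². Layer 19 is larger (432.00 vs 59.06 mm²).

layer 19 (z = 4.75 mm)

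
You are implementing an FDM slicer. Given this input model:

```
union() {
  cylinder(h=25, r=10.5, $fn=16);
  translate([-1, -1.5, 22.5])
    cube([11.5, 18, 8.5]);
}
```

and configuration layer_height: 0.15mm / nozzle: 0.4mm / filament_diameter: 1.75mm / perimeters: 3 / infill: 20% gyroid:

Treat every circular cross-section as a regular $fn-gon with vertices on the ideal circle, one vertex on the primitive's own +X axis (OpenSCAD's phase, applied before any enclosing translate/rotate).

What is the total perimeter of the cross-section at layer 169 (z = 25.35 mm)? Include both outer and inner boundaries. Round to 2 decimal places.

At z = 25.35 mm: the cylinder does not reach this height (z outside [0, 25]); the cube at (-1, -1.5) is present — its section is the full 11.5×18 rectangle (perimeter 59.00 mm); Taking the union: only the 11.5×18 cube at (-1, -1.5) is present, so the union is just that shape — boundary = 59.00 mm. Overall, the cross-section is a single solid region. Total boundary length (outer) = 59.00 mm.

59.00 mm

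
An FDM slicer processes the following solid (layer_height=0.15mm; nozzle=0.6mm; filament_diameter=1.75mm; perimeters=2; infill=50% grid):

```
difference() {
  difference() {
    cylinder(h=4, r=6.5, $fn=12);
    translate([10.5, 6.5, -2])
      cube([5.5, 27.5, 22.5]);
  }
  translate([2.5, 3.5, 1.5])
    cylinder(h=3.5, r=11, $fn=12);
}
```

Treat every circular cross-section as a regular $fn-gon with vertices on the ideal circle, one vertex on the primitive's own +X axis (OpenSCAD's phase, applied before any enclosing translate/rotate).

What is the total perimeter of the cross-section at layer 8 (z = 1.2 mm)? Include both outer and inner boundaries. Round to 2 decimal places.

40.38 mm

At z = 1.2 mm: the cylinder: section is a regular 12-gon, circumradius r=6.5 (perimeter = 2·12·6.500·sin(180°/12) = 40.38 mm); the cube at (10.5, 6.5) is present — its section is the full 5.5×27.5 rectangle (perimeter 66.00 mm); After the difference (first − rest): starting from the r=6.5 cylinder, the 5.5×27.5 cube at (10.5, 6.5) misses the remaining region (no effect) — boundary = 40.38 mm; the cylinder at (2.5, 3.5) does not reach this height (z outside [1.5, 5]); After the difference (first − rest): none of the subtracted shapes is present at this height, so that combined region is unchanged — boundary = 40.38 mm. Overall, the cross-section is a single solid region. Total boundary length (outer) = 40.38 mm.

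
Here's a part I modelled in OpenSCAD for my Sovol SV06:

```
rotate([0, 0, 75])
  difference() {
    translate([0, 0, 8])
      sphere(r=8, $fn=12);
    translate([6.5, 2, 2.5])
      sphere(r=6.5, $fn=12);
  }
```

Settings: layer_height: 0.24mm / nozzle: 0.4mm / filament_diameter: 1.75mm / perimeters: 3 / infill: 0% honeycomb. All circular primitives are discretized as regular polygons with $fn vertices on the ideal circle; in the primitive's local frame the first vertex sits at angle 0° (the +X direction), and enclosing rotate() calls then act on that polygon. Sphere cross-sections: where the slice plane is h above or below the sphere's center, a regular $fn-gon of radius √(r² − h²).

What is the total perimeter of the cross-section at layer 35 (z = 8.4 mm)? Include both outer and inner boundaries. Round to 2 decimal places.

At z = 8.4 mm: the r=8 sphere slices to a regular 12-gon of circumradius 7.990 (√(r²−h²) with h=0.4 from center) (perimeter = 2·12·7.990·sin(180°/12) = 49.63 mm); the r=6.5 sphere at (6.5, 2) slices to a regular 12-gon of circumradius 2.728 (√(r²−h²) with h=5.9 from center) (perimeter = 2·12·2.728·sin(180°/12) = 16.94 mm); Subtracting the remaining from the first: starting from the r=8 sphere, the r=6.5 sphere at (6.5, 2) partially overlaps it — only the 15.79 mm² overlap (of its 22.32 mm²) is removed, clipping the outline — boundary = 53.90 mm; (rotated 75° about Z; rotation is an isometry so areas/perimeters/island counts are preserved). Overall, the cross-section is a single solid region. Total boundary length (outer) = 53.90 mm.

53.90 mm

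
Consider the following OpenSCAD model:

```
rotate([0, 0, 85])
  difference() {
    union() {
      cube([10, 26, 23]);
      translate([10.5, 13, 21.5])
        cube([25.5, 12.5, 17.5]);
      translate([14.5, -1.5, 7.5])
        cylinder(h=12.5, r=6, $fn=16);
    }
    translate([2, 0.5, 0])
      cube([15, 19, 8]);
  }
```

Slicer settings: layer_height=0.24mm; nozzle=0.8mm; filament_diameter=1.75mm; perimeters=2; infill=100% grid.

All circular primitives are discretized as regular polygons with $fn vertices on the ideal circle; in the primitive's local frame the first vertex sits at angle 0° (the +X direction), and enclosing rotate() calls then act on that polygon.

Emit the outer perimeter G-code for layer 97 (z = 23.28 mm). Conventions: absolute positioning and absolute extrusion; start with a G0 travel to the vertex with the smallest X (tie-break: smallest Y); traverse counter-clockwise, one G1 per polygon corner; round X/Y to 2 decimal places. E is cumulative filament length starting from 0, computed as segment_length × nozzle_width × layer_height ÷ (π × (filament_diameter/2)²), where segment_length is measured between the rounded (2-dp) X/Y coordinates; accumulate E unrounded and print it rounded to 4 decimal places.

At z = 23.28 mm: the cube is not intersected at this z (z outside [0, 23]); the 25.5×12.5 cube at (10.5, 13) contributes its full rectangle; the cylinder at (14.5, -1.5) is not intersected at this z (z outside [7.5, 20]); Combining (union): only the 25.5×12.5 cube at (10.5, 13) is present, so the union is just that shape — 1 connected region; the cube at (2, 0.5) does not reach this height (z outside [0, 8]); Subtracting the remaining from the first: none of the subtracted shapes is present at this height, so that combined region is unchanged — 1 connected region; (whole slice rotated 85° about Z — lengths, areas and connectivity unchanged). The outline is a single polygon with 4 vertices. Extrusion per mm of travel: 0.8 × 0.24 / (π × 0.875²) = 0.079824. Accumulating E over each segment gives final E = 6.0682.

G0 X-24.49 Y12.68 Z23.28
G1 X-12.04 Y11.59 E0.9976
G1 X-9.81 Y37.00 E3.0337
G1 X-22.27 Y38.09 E4.0322
G1 X-24.49 Y12.68 E6.0682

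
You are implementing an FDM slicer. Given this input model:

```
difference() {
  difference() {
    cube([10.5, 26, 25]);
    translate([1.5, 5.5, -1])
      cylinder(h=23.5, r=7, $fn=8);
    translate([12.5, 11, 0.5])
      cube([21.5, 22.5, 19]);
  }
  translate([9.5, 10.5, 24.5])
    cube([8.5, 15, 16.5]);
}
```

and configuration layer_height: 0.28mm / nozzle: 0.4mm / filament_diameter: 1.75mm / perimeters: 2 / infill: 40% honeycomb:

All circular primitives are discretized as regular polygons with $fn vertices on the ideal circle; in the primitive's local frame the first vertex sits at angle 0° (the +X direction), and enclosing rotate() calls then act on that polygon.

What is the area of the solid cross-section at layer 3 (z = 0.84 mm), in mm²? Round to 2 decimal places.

188.14 mm²

At z = 0.84 mm: the cube is present — its section is the full 10.5×26 rectangle (area 273.00 mm²); the r=7 cylinder at (1.5, 5.5) gives a regular 8-gon of circumradius 7 (constant along its height) (area = (8/2)·7.000²·sin(360°/8) = 138.59 mm²); the cube at (12.5, 11) (footprint 21.5×22.5) is included at this height (area 483.75 mm²); Subtracting the remaining from the first: starting from the 10.5×26 cube (273.00 mm²), the r=7 cylinder at (1.5, 5.5) partially overlaps it — only the 84.86 mm² overlap (of its 138.59 mm²) is removed, clipping the outline; the 21.5×22.5 cube at (12.5, 11) misses the remaining region (no effect) — area = 188.14 mm²; the cube at (9.5, 10.5) is not intersected at this z (z outside [24.5, 41]); Taking the first minus the rest: none of the subtracted shapes is present at this height, so the result so far is unchanged — area = 188.14 mm². Overall, the cross-section is a single solid region. Net area = 188.14 mm².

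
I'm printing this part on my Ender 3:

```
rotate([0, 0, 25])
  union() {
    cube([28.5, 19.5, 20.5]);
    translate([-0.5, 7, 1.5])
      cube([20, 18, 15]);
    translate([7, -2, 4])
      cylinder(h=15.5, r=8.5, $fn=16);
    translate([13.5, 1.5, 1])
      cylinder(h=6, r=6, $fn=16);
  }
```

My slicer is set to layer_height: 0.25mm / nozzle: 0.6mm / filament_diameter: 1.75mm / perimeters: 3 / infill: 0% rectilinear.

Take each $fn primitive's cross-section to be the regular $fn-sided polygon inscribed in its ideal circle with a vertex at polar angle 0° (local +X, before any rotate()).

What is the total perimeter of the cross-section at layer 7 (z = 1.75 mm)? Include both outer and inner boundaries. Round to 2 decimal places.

At z = 1.75 mm: the cube is present — its section is the full 28.5×19.5 rectangle (perimeter 96.00 mm); the cube at (-0.5, 7) (footprint 20×18) is included at this height (perimeter 76.00 mm); the cylinder at (7, -2) does not reach this height (z outside [4, 19.5]); the r=6 cylinder at (13.5, 1.5) contributes a regular 16-gon of circumradius 6 (perimeter = 2·16·6.000·sin(180°/16) = 37.46 mm); Taking the union: the regions partially overlap (shared area 316.41 mm²), so the edge portions inside another operand are dropped and the merged outline is re-measured after clipping — boundary = 112.27 mm; (rotated 25° about Z; rotation is an isometry so areas/perimeters/island counts are preserved). Overall, the cross-section is a single solid region. Total boundary length (outer) = 112.27 mm.

112.27 mm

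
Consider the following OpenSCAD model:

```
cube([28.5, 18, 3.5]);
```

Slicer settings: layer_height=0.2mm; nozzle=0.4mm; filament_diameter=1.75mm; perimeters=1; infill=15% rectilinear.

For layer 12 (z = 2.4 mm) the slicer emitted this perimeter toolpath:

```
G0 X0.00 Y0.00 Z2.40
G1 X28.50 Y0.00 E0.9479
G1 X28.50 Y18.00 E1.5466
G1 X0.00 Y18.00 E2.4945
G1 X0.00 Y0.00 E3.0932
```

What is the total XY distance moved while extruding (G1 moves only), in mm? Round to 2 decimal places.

Sum the Euclidean lengths of each G1 segment: total = 93.00 mm.

93.00 mm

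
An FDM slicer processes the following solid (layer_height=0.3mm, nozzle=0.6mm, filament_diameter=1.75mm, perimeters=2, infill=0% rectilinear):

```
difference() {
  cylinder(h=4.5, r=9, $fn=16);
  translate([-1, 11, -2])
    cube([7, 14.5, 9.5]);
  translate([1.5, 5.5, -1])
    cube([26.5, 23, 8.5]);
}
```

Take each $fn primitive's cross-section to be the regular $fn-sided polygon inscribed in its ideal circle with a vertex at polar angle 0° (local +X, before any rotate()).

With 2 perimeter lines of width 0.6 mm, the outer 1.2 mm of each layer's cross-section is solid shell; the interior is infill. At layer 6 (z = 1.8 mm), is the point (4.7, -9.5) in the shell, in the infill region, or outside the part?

At z = 1.8 mm: the r=9 cylinder contributes a regular 16-gon of circumradius 9; the cube at (-1, 11) (footprint 7×14.5) is included at this height; the cube at (1.5, 5.5) (footprint 26.5×23) is included at this height; Subtracting the remaining from the first: starting from the r=9 cylinder, the 7×14.5 cube at (-1, 11) misses the remaining region (no effect); the 26.5×23 cube at (1.5, 5.5) partially overlaps it — only the 11.47 mm² overlap (of its 609.50 mm²) is removed, clipping the outline — 1 connected region. Overall, the cross-section is a single solid region. The nearest boundary edge runs (6.36, -6.36)→(3.44, -8.31); distance from the point to it = 1.68 mm. The point is not inside any of the regions above, so it lies outside the cross-section (1.68 mm from the nearest boundary).

outside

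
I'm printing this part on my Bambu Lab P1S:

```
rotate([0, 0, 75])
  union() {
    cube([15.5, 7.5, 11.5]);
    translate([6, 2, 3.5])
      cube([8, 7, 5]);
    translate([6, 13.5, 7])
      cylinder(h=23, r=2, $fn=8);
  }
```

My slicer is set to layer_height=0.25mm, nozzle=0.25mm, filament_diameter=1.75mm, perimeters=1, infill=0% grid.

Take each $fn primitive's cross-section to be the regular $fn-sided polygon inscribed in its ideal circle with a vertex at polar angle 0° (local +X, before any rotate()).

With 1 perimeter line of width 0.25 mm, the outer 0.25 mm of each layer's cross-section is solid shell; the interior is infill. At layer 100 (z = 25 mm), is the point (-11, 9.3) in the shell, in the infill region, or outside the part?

At z = 25 mm: the cube is not intersected at this z (z outside [0, 11.5]); the cube at (6, 2) does not reach this height (z outside [3.5, 8.5]); the r=2 cylinder at (6, 13.5) contributes a regular 8-gon of circumradius 2; Taking the union: only the r=2 cylinder at (6, 13.5) is present, so the union is just that shape — 1 connected region; (whole slice rotated 75° about Z — lengths, areas and connectivity unchanged). Overall, the cross-section is a single solid region. Undo the 75° rotation: the query point maps to (6.136, 13.032) in the un-rotated model frame. The nearest boundary edge runs (6.00, 11.50)→(7.41, 12.09); distance from the point to it = 1.36 mm. The point is inside the cross-section and 1.36 mm from the nearest boundary — more than the 0.25 mm shell width (1 × 0.25), so it's in the infill interior.

infill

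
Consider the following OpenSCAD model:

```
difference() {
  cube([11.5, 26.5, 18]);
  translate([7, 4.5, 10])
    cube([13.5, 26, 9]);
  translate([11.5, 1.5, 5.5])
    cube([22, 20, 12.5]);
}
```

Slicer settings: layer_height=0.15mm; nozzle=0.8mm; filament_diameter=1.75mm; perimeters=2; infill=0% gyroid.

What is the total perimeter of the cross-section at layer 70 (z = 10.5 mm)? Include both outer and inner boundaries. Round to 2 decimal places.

76.00 mm

At z = 10.5 mm: the cube is present — its section is the full 11.5×26.5 rectangle (perimeter 76.00 mm); the cube at (7, 4.5) is present — its section is the full 13.5×26 rectangle (perimeter 79.00 mm); the cube at (11.5, 1.5) is present — its section is the full 22×20 rectangle (perimeter 84.00 mm); Subtracting the remaining from the first: starting from the 11.5×26.5 cube, the 13.5×26 cube at (7, 4.5) partially overlaps it — only the 99.00 mm² overlap (of its 351.00 mm²) is removed, clipping the outline; the 22×20 cube at (11.5, 1.5) misses the remaining region (no effect) — boundary = 76.00 mm. Overall, the cross-section is a single solid region. Total boundary length (outer) = 76.00 mm.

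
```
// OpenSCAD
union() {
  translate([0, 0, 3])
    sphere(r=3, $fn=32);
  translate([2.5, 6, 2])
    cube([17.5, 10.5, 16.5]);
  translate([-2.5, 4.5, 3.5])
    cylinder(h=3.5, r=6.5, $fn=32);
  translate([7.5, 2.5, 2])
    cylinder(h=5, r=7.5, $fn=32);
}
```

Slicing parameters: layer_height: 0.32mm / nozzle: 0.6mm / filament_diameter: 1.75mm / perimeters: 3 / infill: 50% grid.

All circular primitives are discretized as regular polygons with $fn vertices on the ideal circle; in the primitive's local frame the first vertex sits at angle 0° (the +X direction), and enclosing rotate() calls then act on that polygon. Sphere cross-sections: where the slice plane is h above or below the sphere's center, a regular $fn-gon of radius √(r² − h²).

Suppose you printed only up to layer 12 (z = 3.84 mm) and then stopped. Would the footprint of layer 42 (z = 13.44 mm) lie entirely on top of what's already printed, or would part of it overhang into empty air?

entirely on top

Compare the two slices. At z = 3.84: the sphere: section is a regular 32-gon, circumradius = √(r²−h²) = √(3²−0.84²) = 2.880 (area = (32/2)·2.880²·sin(360°/32) = 25.89 mm²); the cube at (2.5, 6) (footprint 17.5×10.5) is included at this height (area 183.75 mm²); the r=6.5 cylinder at (-2.5, 4.5) gives a regular 32-gon of circumradius 6.5 (constant along its height) (area = (32/2)·6.500²·sin(360°/32) = 131.88 mm²); the r=7.5 cylinder at (7.5, 2.5) gives a regular 32-gon of circumradius 7.5 (constant along its height) (area = (32/2)·7.500²·sin(360°/32) = 175.58 mm²); Merging all regions: the regions partially overlap — summed areas 517.10 mm² minus the doubly-counted overlap 82.23 mm² gives 434.87 mm² — area = 434.87 mm². At z = 13.44: the sphere does not reach this height (|z−center|=10.440 > r=3); the 17.5×10.5 cube at (2.5, 6) contributes its full rectangle (area 183.75 mm²); the cylinder at (-2.5, 4.5) is not intersected at this z (z outside [3.5, 7]); the cylinder at (7.5, 2.5) is not intersected at this z (z outside [2, 7]); Taking the union: only the 17.5×10.5 cube at (2.5, 6) is present, so the union is just that shape — area = 183.75 mm². Checking containment: the cross-section at z = 13.44 is a subset of the cross-section at z = 3.84.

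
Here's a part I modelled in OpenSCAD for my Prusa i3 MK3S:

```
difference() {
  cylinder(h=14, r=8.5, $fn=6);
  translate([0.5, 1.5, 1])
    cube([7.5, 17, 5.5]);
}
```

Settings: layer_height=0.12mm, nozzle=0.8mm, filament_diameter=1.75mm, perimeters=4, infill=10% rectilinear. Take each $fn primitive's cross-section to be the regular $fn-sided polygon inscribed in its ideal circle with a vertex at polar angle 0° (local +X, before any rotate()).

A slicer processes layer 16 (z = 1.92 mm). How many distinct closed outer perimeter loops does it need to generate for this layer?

At z = 1.92 mm: the r=8.5 cylinder contributes a regular 6-gon of circumradius 8.5; the cube at (0.5, 1.5) is present — its section is the full 7.5×17 rectangle; After the difference (first − rest): starting from the r=8.5 cylinder, the 7.5×17 cube at (0.5, 1.5) partially overlaps it — only the 31.90 mm² overlap (of its 127.50 mm²) is removed, clipping the outline — 1 connected region. The result has 1 disconnected region.

1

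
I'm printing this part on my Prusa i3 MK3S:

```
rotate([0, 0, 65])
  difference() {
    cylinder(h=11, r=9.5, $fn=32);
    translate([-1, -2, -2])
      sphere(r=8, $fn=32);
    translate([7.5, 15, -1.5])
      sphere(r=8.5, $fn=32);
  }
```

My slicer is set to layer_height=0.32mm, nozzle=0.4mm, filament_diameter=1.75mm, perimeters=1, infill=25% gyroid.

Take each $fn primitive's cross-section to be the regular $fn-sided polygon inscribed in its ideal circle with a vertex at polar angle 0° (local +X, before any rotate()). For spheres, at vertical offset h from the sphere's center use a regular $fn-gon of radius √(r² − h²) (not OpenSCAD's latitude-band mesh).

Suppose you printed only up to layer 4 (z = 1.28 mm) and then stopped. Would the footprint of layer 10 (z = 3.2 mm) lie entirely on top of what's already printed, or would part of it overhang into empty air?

Compare the two slices. At z = 1.28: the r=9.5 cylinder gives a regular 32-gon of circumradius 9.5 (constant along its height) (area = (32/2)·9.500²·sin(360°/32) = 281.71 mm²); the sphere at (-1, -2): section is a regular 32-gon, circumradius = √(r²−h²) = √(8²−3.28²) = 7.297 (area = (32/2)·7.297²·sin(360°/32) = 166.19 mm²); the r=8.5 sphere at (7.5, 15) contributes a regular 32-gon of circumradius √(8.5²−2.78²) = 8.033 (area = (32/2)·8.033²·sin(360°/32) = 201.40 mm²); After the difference (first − rest): starting from the r=9.5 cylinder (281.71 mm²), the r=8 sphere at (-1, -2) partially overlaps it — only the 166.11 mm² overlap (of its 166.19 mm²) is removed, clipping the outline; the r=8.5 sphere at (7.5, 15) partially overlaps it — only the 2.31 mm² overlap (of its 201.40 mm²) is removed, clipping the outline — area = 113.29 mm²; (whole slice rotated 65° about Z — lengths, areas and connectivity unchanged). At z = 3.2: the r=9.5 cylinder contributes a regular 32-gon of circumradius 9.5 (area = (32/2)·9.500²·sin(360°/32) = 281.71 mm²); the r=8 sphere at (-1, -2) contributes a regular 32-gon of circumradius √(8²−5.2²) = 6.079 (area = (32/2)·6.079²·sin(360°/32) = 115.37 mm²); the r=8.5 sphere at (7.5, 15) slices to a regular 32-gon of circumradius 7.082 (√(r²−h²) with h=4.7 from center) (area = (32/2)·7.082²·sin(360°/32) = 156.57 mm²); Taking the first minus the rest: starting from the r=9.5 cylinder (281.71 mm²), the r=8 sphere at (-1, -2) lies wholly inside it (removes its full 115.37 mm² and its 38.14 mm outline becomes a hole wall); the r=8.5 sphere at (7.5, 15) misses the remaining region (no effect) — area = 166.34 mm²; (whole slice rotated 65° about Z — lengths, areas and connectivity unchanged). Checking containment: at z = 3.2 the cross-section extends beyond the z = 1.28 cross-section by about 53.05 mm².

part overhangs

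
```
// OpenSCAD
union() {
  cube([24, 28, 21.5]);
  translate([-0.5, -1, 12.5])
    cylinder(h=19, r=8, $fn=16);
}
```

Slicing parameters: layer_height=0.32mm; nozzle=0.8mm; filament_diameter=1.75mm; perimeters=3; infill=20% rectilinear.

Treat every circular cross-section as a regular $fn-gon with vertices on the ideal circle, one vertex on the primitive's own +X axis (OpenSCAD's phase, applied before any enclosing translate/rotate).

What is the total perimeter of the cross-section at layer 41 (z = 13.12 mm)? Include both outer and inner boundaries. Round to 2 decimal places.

At z = 13.12 mm: the 24×28 cube contributes its full rectangle (perimeter 104.00 mm); the r=8 cylinder at (-0.5, -1) contributes a regular 16-gon of circumradius 8 (perimeter = 2·16·8.000·sin(180°/16) = 49.94 mm); Merging all regions: the regions partially overlap (shared area 37.61 mm²), so the edge portions inside another operand are dropped and the merged outline is re-measured after clipping — boundary = 128.79 mm. Overall, the cross-section is a single solid region. Total boundary length (outer) = 128.79 mm.

128.79 mm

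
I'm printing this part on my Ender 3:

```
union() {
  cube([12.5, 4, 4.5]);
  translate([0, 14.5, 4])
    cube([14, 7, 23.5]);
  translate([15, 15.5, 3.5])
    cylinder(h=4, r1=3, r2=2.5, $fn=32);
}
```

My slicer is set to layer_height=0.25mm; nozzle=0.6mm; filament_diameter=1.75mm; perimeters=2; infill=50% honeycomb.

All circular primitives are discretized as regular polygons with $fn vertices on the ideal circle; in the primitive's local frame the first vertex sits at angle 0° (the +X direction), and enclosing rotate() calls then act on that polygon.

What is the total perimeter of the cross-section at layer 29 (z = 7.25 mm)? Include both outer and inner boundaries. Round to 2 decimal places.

At z = 7.25 mm: the cube is absent (z outside [0, 4.5]); the cube at (0, 14.5) (footprint 14×7) is included at this height (perimeter 42.00 mm); the cone at (15, 15.5) (r1=3→r2=2.5) has section circumradius 2.531 here — a regular 32-gon (perimeter = 2·32·2.531·sin(180°/32) = 15.88 mm); Merging all regions: the regions partially overlap (shared area 4.00 mm²), so the edge portions inside another operand are dropped and the merged outline is re-measured after clipping — boundary = 49.27 mm. Overall, the cross-section is a single solid region. Total boundary length (outer) = 49.27 mm.

49.27 mm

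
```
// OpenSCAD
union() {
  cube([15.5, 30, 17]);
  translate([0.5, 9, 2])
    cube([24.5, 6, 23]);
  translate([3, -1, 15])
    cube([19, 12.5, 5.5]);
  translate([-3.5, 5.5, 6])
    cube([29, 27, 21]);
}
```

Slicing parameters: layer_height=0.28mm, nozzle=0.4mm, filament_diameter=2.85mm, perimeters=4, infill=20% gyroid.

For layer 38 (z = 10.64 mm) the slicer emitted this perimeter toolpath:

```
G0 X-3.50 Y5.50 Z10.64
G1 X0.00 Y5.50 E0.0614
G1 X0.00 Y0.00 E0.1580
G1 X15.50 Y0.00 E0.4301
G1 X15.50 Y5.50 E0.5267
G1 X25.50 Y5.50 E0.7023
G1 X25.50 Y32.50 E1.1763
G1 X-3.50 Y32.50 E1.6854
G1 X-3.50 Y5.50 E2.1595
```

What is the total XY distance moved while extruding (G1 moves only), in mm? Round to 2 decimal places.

123.00 mm

Sum the Euclidean lengths of each G1 segment: total = 123.00 mm.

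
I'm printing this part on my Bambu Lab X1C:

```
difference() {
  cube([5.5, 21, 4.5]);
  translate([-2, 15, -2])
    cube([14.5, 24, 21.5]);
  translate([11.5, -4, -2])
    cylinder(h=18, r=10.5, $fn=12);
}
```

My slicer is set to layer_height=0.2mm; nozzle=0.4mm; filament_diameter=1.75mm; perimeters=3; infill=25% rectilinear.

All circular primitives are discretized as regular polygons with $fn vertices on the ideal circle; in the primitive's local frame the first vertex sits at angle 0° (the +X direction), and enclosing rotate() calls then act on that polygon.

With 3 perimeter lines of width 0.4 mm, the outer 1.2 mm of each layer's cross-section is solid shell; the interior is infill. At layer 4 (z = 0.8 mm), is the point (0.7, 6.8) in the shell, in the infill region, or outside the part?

shell

At z = 0.8 mm: the 5.5×21 cube contributes its full rectangle; the cube at (-2, 15) is present — its section is the full 14.5×24 rectangle; the r=10.5 cylinder at (11.5, -4) contributes a regular 12-gon of circumradius 10.5; After the difference (first − rest): starting from the 5.5×21 cube, the 14.5×24 cube at (-2, 15) partially overlaps it — only the 33.00 mm² overlap (of its 348.00 mm²) is removed, clipping the outline; the r=10.5 cylinder at (11.5, -4) partially overlaps it — only the 8.86 mm² overlap (of its 330.75 mm²) is removed, clipping the outline — 1 connected region. Overall, the cross-section is a single solid region. The nearest boundary edge runs (0.00, 0.00)→(0.00, 15.00); distance from the point to it = 0.70 mm. The point is inside the cross-section, 0.70 mm from the nearest boundary — within the 1.2 mm shell band (3 × 0.4).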